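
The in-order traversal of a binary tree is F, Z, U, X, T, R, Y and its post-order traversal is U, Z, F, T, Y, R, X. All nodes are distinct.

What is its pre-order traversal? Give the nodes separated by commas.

The last element of post-order is the root; it splits in-order into left and right subtrees.
Root X: left subtree has 3 nodes {F, Z, U}, right has 3 {T, R, Y}.
  Root F: left subtree has 0 nodes { }, right has 2 {Z, U}.
    Root Z: left subtree has 0 nodes { }, right has 1 {U}.
  Root R: left subtree has 1 node {T}, right has 1 {Y}.

X, F, Z, U, R, T, Y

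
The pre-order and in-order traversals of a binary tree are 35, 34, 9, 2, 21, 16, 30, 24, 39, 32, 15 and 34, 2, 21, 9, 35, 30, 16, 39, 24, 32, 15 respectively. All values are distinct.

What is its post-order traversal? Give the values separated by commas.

The first element of pre-order is the root; it splits in-order into left and right subtrees.
Root 35: left subtree has 4 nodes {34, 2, 21, 9}, right has 6 {30, 16, 39, 24, 32, 15}.
  Root 34: left subtree has 0 nodes { }, right has 3 {2, 21, 9}.
    Root 9: left subtree has 2 nodes {2, 21}, right has 0 { }.
      Root 2: left subtree has 0 nodes { }, right has 1 {21}.
  Root 16: left subtree has 1 node {30}, right has 4 {39, 24, 32, 15}.
    Root 24: left subtree has 1 node {39}, right has 2 {32, 15}.
      Root 32: left subtree has 0 nodes { }, right has 1 {15}.

21, 2, 9, 34, 30, 39, 15, 32, 24, 16, 35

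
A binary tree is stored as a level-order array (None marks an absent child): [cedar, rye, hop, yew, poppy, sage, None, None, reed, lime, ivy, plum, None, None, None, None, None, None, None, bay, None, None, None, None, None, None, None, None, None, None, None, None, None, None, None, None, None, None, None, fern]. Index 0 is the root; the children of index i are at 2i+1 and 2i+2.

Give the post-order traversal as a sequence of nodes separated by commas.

reed, yew, fern, bay, lime, ivy, poppy, rye, plum, sage, hop, cedar

Post-order visits the left subtree, then the right subtree, then the node.
At cedar: go left to rye.
  At rye: go left to yew.
    At yew: no left child.
    At yew: go right to reed.
      reed is a leaf — visit reed.
    Visit yew.
  At rye: go right to poppy.
    At poppy: go left to lime.
      At lime: go left to bay.
        At bay: go left to fern.
          fern is a leaf — visit fern.
        At bay: no right child.
        Visit bay.
      At lime: no right child.
      Visit lime.
    At poppy: go right to ivy.
      ivy is a leaf — visit ivy.
    Visit poppy.
  Visit rye.
At cedar: go right to hop.
  At hop: go left to sage.
    At sage: go left to plum.
      plum is a leaf — visit plum.
    At sage: no right child.
    Visit sage.
  At hop: no right child.
  Visit hop.
Visit cedar.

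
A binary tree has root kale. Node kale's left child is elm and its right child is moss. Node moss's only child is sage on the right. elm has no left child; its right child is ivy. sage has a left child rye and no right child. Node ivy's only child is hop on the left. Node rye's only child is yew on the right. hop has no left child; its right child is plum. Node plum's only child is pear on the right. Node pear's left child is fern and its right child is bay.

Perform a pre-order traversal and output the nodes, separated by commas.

kale, elm, ivy, hop, plum, pear, fern, bay, moss, sage, rye, yew

Pre-order visits the node, then its left subtree, then its right subtree.
Visit kale.
At kale: go left to elm.
  Visit elm.
  At elm: no left child.
  At elm: go right to ivy.
    Visit ivy.
    At ivy: go left to hop.
      Visit hop.
      At hop: no left child.
      At hop: go right to plum.
        Visit plum.
        At plum: no left child.
        At plum: go right to pear.
          Visit pear.
          At pear: go left to fern.
            fern is a leaf — visit fern.
          At pear: go right to bay.
            bay is a leaf — visit bay.
    At ivy: no right child.
At kale: go right to moss.
  Visit moss.
  At moss: no left child.
  At moss: go right to sage.
    Visit sage.
    At sage: go left to rye.
      Visit rye.
      At rye: no left child.
      At rye: go right to yew.
        yew is a leaf — visit yew.
    At sage: no right child.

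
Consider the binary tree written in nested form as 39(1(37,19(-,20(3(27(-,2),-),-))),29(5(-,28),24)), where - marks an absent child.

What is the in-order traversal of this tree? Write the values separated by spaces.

37 1 19 27 2 3 20 39 5 28 29 24

In-order visits the left subtree, then the node, then the right subtree.
At 39: go left to 1.
  At 1: go left to 37.
    37 is a leaf — visit 37.
  Visit 1.
  At 1: go right to 19.
    At 19: no left child.
    Visit 19.
    At 19: go right to 20.
      At 20: go left to 3.
        At 3: go left to 27.
          At 27: no left child.
          Visit 27.
          At 27: go right to 2.
            2 is a leaf — visit 2.
        Visit 3.
        At 3: no right child.
      Visit 20.
      At 20: no right child.
Visit 39.
At 39: go right to 29.
  At 29: go left to 5.
    At 5: no left child.
    Visit 5.
    At 5: go right to 28.
      28 is a leaf — visit 28.
  Visit 29.
  At 29: go right to 24.
    24 is a leaf — visit 24.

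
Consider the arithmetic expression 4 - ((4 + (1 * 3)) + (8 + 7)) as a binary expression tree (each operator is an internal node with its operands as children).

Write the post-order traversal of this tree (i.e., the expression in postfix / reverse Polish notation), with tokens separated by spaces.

4 4 1 3 * + 8 7 + + -

Post-order on an expression tree gives postfix notation: for each operator, emit left operand, right operand, then the operator.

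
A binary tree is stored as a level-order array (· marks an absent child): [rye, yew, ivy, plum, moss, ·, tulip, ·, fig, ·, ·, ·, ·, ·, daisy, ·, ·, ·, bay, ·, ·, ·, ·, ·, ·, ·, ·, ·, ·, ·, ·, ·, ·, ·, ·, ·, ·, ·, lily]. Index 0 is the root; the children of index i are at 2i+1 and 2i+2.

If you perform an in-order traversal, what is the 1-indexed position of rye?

In-order visits the left subtree, then the node, then the right subtree.
At rye: go left to yew.
  At yew: go left to plum.
    At plum: no left child.
    Visit plum.
    At plum: go right to fig.
      At fig: no left child.
      Visit fig.
      At fig: go right to bay.
        At bay: no left child.
        Visit bay.
        At bay: go right to lily.
          lily is a leaf — visit lily.
  Visit yew.
  At yew: go right to moss.
    moss is a leaf — visit moss.
Visit rye.
At rye: go right to ivy.
  At ivy: no left child.
  Visit ivy.
  At ivy: go right to tulip.
    At tulip: no left child.
    Visit tulip.
    At tulip: go right to daisy.
      daisy is a leaf — visit daisy.
Full in-order sequence: plum, fig, bay, lily, yew, moss, rye, ivy, tulip, daisy.

7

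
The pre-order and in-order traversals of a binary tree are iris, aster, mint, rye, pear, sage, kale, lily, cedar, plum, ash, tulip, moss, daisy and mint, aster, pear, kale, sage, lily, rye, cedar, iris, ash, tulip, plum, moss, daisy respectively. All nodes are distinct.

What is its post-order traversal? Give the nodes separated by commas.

mint, kale, lily, sage, pear, cedar, rye, aster, tulip, ash, daisy, moss, plum, iris

The first element of pre-order is the root; it splits in-order into left and right subtrees.
Root iris: left subtree has 8 nodes {mint, aster, pear, kale, sage, lily, rye, cedar}, right has 5 {ash, tulip, plum, moss, daisy}.
  Root aster: left subtree has 1 node {mint}, right has 6 {pear, kale, sage, lily, rye, cedar}.
    Root rye: left subtree has 4 nodes {pear, kale, sage, lily}, right has 1 {cedar}.
      Root pear: left subtree has 0 nodes { }, right has 3 {kale, sage, lily}.
        Root sage: left subtree has 1 node {kale}, right has 1 {lily}.
  Root plum: left subtree has 2 nodes {ash, tulip}, right has 2 {moss, daisy}.
    Root ash: left subtree has 0 nodes { }, right has 1 {tulip}.
    Root moss: left subtree has 0 nodes { }, right has 1 {daisy}.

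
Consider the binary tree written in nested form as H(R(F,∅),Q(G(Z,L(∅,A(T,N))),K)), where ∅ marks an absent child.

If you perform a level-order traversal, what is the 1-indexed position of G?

5

Level-order visits nodes level by level from the root, left to right within each level.
Level 0: H
Level 1: R, Q
Level 2: F, G, K
Level 3: Z, L
Level 4: A
Level 5: T, N
Full level-order sequence: H, R, Q, F, G, K, Z, L, A, T, N.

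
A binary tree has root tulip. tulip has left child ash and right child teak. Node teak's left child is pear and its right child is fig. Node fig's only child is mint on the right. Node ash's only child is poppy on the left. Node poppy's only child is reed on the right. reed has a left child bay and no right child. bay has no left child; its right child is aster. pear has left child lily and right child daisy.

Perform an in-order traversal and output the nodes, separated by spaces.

poppy bay aster reed ash tulip lily pear daisy teak fig mint

In-order visits the left subtree, then the node, then the right subtree.
At tulip: go left to ash.
  At ash: go left to poppy.
    At poppy: no left child.
    Visit poppy.
    At poppy: go right to reed.
      At reed: go left to bay.
        At bay: no left child.
        Visit bay.
        At bay: go right to aster.
          aster is a leaf — visit aster.
      Visit reed.
      At reed: no right child.
  Visit ash.
  At ash: no right child.
Visit tulip.
At tulip: go right to teak.
  At teak: go left to pear.
    At pear: go left to lily.
      lily is a leaf — visit lily.
    Visit pear.
    At pear: go right to daisy.
      daisy is a leaf — visit daisy.
  Visit teak.
  At teak: go right to fig.
    At fig: no left child.
    Visit fig.
    At fig: go right to mint.
      mint is a leaf — visit mint.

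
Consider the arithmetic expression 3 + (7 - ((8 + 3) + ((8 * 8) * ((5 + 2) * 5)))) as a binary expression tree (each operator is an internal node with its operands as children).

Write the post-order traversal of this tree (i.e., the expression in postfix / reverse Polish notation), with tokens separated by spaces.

Post-order on an expression tree gives postfix notation: for each operator, emit left operand, right operand, then the operator.

3 7 8 3 + 8 8 * 5 2 + 5 * * + - +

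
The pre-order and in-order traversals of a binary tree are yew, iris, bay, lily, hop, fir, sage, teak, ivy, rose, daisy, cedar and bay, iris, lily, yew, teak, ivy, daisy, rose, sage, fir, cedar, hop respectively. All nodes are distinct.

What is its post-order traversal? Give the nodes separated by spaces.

The first element of pre-order is the root; it splits in-order into left and right subtrees.
Root yew: left subtree has 3 nodes {bay, iris, lily}, right has 8 {teak, ivy, daisy, rose, sage, fir, cedar, hop}.
  Root iris: left subtree has 1 node {bay}, right has 1 {lily}.
  Root hop: left subtree has 7 nodes {teak, ivy, daisy, rose, sage, fir, cedar}, right has 0 { }.
    Root fir: left subtree has 5 nodes {teak, ivy, daisy, rose, sage}, right has 1 {cedar}.
      Root sage: left subtree has 4 nodes {teak, ivy, daisy, rose}, right has 0 { }.
        Root teak: left subtree has 0 nodes { }, right has 3 {ivy, daisy, rose}.
          Root ivy: left subtree has 0 nodes { }, right has 2 {daisy, rose}.
            Root rose: left subtree has 1 node {daisy}, right has 0 { }.

bay lily iris daisy rose ivy teak sage cedar fir hop yew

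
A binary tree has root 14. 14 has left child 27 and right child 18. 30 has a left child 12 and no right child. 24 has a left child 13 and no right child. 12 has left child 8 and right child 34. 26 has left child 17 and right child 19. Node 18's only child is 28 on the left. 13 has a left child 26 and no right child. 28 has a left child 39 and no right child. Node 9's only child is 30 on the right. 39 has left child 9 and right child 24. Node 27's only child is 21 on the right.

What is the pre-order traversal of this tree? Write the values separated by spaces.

Pre-order visits the node, then its left subtree, then its right subtree.
Visit 14.
At 14: go left to 27.
  Visit 27.
  At 27: no left child.
  At 27: go right to 21.
    21 is a leaf — visit 21.
At 14: go right to 18.
  Visit 18.
  At 18: go left to 28.
    Visit 28.
    At 28: go left to 39.
      Visit 39.
      At 39: go left to 9.
        Visit 9.
        At 9: no left child.
        At 9: go right to 30.
          Visit 30.
          At 30: go left to 12.
            Visit 12.
            At 12: go left to 8.
              8 is a leaf — visit 8.
            At 12: go right to 34.
              34 is a leaf — visit 34.
          At 30: no right child.
      At 39: go right to 24.
        Visit 24.
        At 24: go left to 13.
          Visit 13.
          At 13: go left to 26.
            Visit 26.
            At 26: go left to 17.
              17 is a leaf — visit 17.
            At 26: go right to 19.
              19 is a leaf — visit 19.
          At 13: no right child.
        At 24: no right child.
    At 28: no right child.
  At 18: no right child.

14 27 21 18 28 39 9 30 12 8 34 24 13 26 17 19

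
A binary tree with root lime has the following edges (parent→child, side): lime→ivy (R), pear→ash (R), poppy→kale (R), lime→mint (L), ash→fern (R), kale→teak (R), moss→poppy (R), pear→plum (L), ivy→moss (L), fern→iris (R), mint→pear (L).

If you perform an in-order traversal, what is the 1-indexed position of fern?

In-order visits the left subtree, then the node, then the right subtree.
At lime: go left to mint.
  At mint: go left to pear.
    At pear: go left to plum.
      plum is a leaf — visit plum.
    Visit pear.
    At pear: go right to ash.
      At ash: no left child.
      Visit ash.
      At ash: go right to fern.
        At fern: no left child.
        Visit fern.
        At fern: go right to iris.
          iris is a leaf — visit iris.
  Visit mint.
  At mint: no right child.
Visit lime.
At lime: go right to ivy.
  At ivy: go left to moss.
    At moss: no left child.
    Visit moss.
    At moss: go right to poppy.
      At poppy: no left child.
      Visit poppy.
      At poppy: go right to kale.
        At kale: no left child.
        Visit kale.
        At kale: go right to teak.
          teak is a leaf — visit teak.
  Visit ivy.
  At ivy: no right child.
Full in-order sequence: plum, pear, ash, fern, iris, mint, lime, moss, poppy, kale, teak, ivy.

4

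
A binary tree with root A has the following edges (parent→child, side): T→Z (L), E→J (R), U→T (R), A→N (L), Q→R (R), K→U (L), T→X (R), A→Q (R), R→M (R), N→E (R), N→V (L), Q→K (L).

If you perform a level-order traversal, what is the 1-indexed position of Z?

12

Level-order visits nodes level by level from the root, left to right within each level.
Level 0: A
Level 1: N, Q
Level 2: V, E, K, R
Level 3: J, U, M
Level 4: T
Level 5: Z, X
Full level-order sequence: A, N, Q, V, E, K, R, J, U, M, T, Z, X.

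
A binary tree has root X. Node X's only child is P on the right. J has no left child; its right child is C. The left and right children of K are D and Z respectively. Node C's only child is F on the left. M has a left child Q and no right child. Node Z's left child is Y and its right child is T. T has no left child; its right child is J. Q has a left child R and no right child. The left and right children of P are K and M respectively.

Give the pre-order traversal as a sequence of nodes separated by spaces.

X P K D Z Y T J C F M Q R

Pre-order visits the node, then its left subtree, then its right subtree.
Visit X.
At X: no left child.
At X: go right to P.
  Visit P.
  At P: go left to K.
    Visit K.
    At K: go left to D.
      D is a leaf — visit D.
    At K: go right to Z.
      Visit Z.
      At Z: go left to Y.
        Y is a leaf — visit Y.
      At Z: go right to T.
        Visit T.
        At T: no left child.
        At T: go right to J.
          Visit J.
          At J: no left child.
          At J: go right to C.
            Visit C.
            At C: go left to F.
              F is a leaf — visit F.
            At C: no right child.
  At P: go right to M.
    Visit M.
    At M: go left to Q.
      Visit Q.
      At Q: go left to R.
        R is a leaf — visit R.
      At Q: no right child.
    At M: no right child.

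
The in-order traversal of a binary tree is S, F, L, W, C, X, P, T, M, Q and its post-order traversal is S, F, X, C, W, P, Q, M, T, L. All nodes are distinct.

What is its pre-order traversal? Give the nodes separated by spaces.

L F S T P W C X M Q

The last element of post-order is the root; it splits in-order into left and right subtrees.
Root L: left subtree has 2 nodes {S, F}, right has 7 {W, C, X, P, T, M, Q}.
  Root F: left subtree has 1 node {S}, right has 0 { }.
  Root T: left subtree has 4 nodes {W, C, X, P}, right has 2 {M, Q}.
    Root P: left subtree has 3 nodes {W, C, X}, right has 0 { }.
      Root W: left subtree has 0 nodes { }, right has 2 {C, X}.
        Root C: left subtree has 0 nodes { }, right has 1 {X}.
    Root M: left subtree has 0 nodes { }, right has 1 {Q}.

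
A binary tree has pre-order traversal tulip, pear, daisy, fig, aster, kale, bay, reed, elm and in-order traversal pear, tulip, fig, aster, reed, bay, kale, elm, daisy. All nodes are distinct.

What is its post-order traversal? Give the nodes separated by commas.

The first element of pre-order is the root; it splits in-order into left and right subtrees.
Root tulip: left subtree has 1 node {pear}, right has 7 {fig, aster, reed, bay, kale, elm, daisy}.
  Root daisy: left subtree has 6 nodes {fig, aster, reed, bay, kale, elm}, right has 0 { }.
    Root fig: left subtree has 0 nodes { }, right has 5 {aster, reed, bay, kale, elm}.
      Root aster: left subtree has 0 nodes { }, right has 4 {reed, bay, kale, elm}.
        Root kale: left subtree has 2 nodes {reed, bay}, right has 1 {elm}.
          Root bay: left subtree has 1 node {reed}, right has 0 { }.

pear, reed, bay, elm, kale, aster, fig, daisy, tulip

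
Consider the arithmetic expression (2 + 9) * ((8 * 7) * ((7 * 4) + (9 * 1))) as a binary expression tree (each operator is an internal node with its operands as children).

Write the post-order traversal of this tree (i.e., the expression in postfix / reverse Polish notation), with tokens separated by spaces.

2 9 + 8 7 * 7 4 * 9 1 * + * *

Post-order on an expression tree gives postfix notation: for each operator, emit left operand, right operand, then the operator.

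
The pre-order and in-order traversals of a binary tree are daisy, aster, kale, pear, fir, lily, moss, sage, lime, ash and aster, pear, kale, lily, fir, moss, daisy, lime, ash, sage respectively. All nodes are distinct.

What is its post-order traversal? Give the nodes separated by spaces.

pear lily moss fir kale aster ash lime sage daisy

The first element of pre-order is the root; it splits in-order into left and right subtrees.
Root daisy: left subtree has 6 nodes {aster, pear, kale, lily, fir, moss}, right has 3 {lime, ash, sage}.
  Root aster: left subtree has 0 nodes { }, right has 5 {pear, kale, lily, fir, moss}.
    Root kale: left subtree has 1 node {pear}, right has 3 {lily, fir, moss}.
      Root fir: left subtree has 1 node {lily}, right has 1 {moss}.
  Root sage: left subtree has 2 nodes {lime, ash}, right has 0 { }.
    Root lime: left subtree has 0 nodes { }, right has 1 {ash}.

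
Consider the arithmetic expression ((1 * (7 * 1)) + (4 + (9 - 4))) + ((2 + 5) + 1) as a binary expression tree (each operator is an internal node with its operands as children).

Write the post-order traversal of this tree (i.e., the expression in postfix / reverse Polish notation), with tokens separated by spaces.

Post-order on an expression tree gives postfix notation: for each operator, emit left operand, right operand, then the operator.

1 7 1 * * 4 9 4 - + + 2 5 + 1 + +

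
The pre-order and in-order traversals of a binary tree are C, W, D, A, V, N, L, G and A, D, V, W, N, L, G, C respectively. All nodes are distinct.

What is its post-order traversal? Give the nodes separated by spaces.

A V D G L N W C

The first element of pre-order is the root; it splits in-order into left and right subtrees.
Root C: left subtree has 7 nodes {A, D, V, W, N, L, G}, right has 0 { }.
  Root W: left subtree has 3 nodes {A, D, V}, right has 3 {N, L, G}.
    Root D: left subtree has 1 node {A}, right has 1 {V}.
    Root N: left subtree has 0 nodes { }, right has 2 {L, G}.
      Root L: left subtree has 0 nodes { }, right has 1 {G}.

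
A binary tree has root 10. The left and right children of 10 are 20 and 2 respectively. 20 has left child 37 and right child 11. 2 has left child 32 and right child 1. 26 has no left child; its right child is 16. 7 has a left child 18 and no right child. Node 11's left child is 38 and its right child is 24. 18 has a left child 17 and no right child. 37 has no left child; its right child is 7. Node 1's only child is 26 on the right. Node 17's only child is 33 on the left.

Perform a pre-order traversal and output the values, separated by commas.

10, 20, 37, 7, 18, 17, 33, 11, 38, 24, 2, 32, 1, 26, 16

Pre-order visits the node, then its left subtree, then its right subtree.
Visit 10.
At 10: go left to 20.
  Visit 20.
  At 20: go left to 37.
    Visit 37.
    At 37: no left child.
    At 37: go right to 7.
      Visit 7.
      At 7: go left to 18.
        Visit 18.
        At 18: go left to 17.
          Visit 17.
          At 17: go left to 33.
            33 is a leaf — visit 33.
          At 17: no right child.
        At 18: no right child.
      At 7: no right child.
  At 20: go right to 11.
    Visit 11.
    At 11: go left to 38.
      38 is a leaf — visit 38.
    At 11: go right to 24.
      24 is a leaf — visit 24.
At 10: go right to 2.
  Visit 2.
  At 2: go left to 32.
    32 is a leaf — visit 32.
  At 2: go right to 1.
    Visit 1.
    At 1: no left child.
    At 1: go right to 26.
      Visit 26.
      At 26: no left child.
      At 26: go right to 16.
        16 is a leaf — visit 16.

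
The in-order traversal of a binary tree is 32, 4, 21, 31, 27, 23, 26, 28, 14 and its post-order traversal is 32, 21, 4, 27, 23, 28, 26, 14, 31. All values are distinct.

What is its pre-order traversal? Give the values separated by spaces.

The last element of post-order is the root; it splits in-order into left and right subtrees.
Root 31: left subtree has 3 nodes {32, 4, 21}, right has 5 {27, 23, 26, 28, 14}.
  Root 4: left subtree has 1 node {32}, right has 1 {21}.
  Root 14: left subtree has 4 nodes {27, 23, 26, 28}, right has 0 { }.
    Root 26: left subtree has 2 nodes {27, 23}, right has 1 {28}.
      Root 23: left subtree has 1 node {27}, right has 0 { }.

31 4 32 21 14 26 23 27 28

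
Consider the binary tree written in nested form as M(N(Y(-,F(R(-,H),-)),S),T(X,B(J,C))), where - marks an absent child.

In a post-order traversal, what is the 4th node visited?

Y

Post-order visits the left subtree, then the right subtree, then the node.
At M: go left to N.
  At N: go left to Y.
    At Y: no left child.
    At Y: go right to F.
      At F: go left to R.
        At R: no left child.
        At R: go right to H.
          H is a leaf — visit H.
        Visit R.
      At F: no right child.
      Visit F.
    Visit Y.
  At N: go right to S.
    S is a leaf — visit S.
  Visit N.
At M: go right to T.
  At T: go left to X.
    X is a leaf — visit X.
  At T: go right to B.
    At B: go left to J.
      J is a leaf — visit J.
    At B: go right to C.
      C is a leaf — visit C.
    Visit B.
  Visit T.
Visit M.
Full post-order sequence: H, R, F, Y, S, N, X, J, C, B, T, M.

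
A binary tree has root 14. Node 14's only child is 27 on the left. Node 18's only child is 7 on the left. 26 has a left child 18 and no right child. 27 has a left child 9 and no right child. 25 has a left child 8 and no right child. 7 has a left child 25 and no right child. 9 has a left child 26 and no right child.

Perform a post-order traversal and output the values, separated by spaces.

8 25 7 18 26 9 27 14

Post-order visits the left subtree, then the right subtree, then the node.
At 14: go left to 27.
  At 27: go left to 9.
    At 9: go left to 26.
      At 26: go left to 18.
        At 18: go left to 7.
          At 7: go left to 25.
            At 25: go left to 8.
              8 is a leaf — visit 8.
            At 25: no right child.
            Visit 25.
          At 7: no right child.
          Visit 7.
        At 18: no right child.
        Visit 18.
      At 26: no right child.
      Visit 26.
    At 9: no right child.
    Visit 9.
  At 27: no right child.
  Visit 27.
At 14: no right child.
Visit 14.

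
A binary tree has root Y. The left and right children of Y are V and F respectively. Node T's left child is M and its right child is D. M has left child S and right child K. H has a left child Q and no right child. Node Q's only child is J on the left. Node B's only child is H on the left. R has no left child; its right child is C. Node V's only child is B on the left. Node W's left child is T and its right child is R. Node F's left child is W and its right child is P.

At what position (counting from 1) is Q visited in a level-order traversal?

Level-order visits nodes level by level from the root, left to right within each level.
Level 0: Y
Level 1: V, F
Level 2: B, W, P
Level 3: H, T, R
Level 4: Q, M, D, C
Level 5: J, S, K
Full level-order sequence: Y, V, F, B, W, P, H, T, R, Q, M, D, C, J, S, K.

10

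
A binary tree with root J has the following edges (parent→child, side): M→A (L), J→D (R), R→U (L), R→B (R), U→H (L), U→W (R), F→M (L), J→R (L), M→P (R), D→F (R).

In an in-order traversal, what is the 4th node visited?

In-order visits the left subtree, then the node, then the right subtree.
At J: go left to R.
  At R: go left to U.
    At U: go left to H.
      H is a leaf — visit H.
    Visit U.
    At U: go right to W.
      W is a leaf — visit W.
  Visit R.
  At R: go right to B.
    B is a leaf — visit B.
Visit J.
At J: go right to D.
  At D: no left child.
  Visit D.
  At D: go right to F.
    At F: go left to M.
      At M: go left to A.
        A is a leaf — visit A.
      Visit M.
      At M: go right to P.
        P is a leaf — visit P.
    Visit F.
    At F: no right child.
Full in-order sequence: H, U, W, R, B, J, D, A, M, P, F.

R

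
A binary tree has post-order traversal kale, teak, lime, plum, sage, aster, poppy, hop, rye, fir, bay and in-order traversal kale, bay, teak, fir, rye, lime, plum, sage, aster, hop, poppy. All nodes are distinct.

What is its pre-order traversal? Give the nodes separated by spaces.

bay kale fir teak rye hop aster sage plum lime poppy

The last element of post-order is the root; it splits in-order into left and right subtrees.
Root bay: left subtree has 1 node {kale}, right has 9 {teak, fir, rye, lime, plum, sage, aster, hop, poppy}.
  Root fir: left subtree has 1 node {teak}, right has 7 {rye, lime, plum, sage, aster, hop, poppy}.
    Root rye: left subtree has 0 nodes { }, right has 6 {lime, plum, sage, aster, hop, poppy}.
      Root hop: left subtree has 4 nodes {lime, plum, sage, aster}, right has 1 {poppy}.
        Root aster: left subtree has 3 nodes {lime, plum, sage}, right has 0 { }.
          Root sage: left subtree has 2 nodes {lime, plum}, right has 0 { }.
            Root plum: left subtree has 1 node {lime}, right has 0 { }.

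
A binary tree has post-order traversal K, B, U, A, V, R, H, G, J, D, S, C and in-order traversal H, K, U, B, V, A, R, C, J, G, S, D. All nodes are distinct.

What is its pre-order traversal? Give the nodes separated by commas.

C, H, R, V, U, K, B, A, S, J, G, D

The last element of post-order is the root; it splits in-order into left and right subtrees.
Root C: left subtree has 7 nodes {H, K, U, B, V, A, R}, right has 4 {J, G, S, D}.
  Root H: left subtree has 0 nodes { }, right has 6 {K, U, B, V, A, R}.
    Root R: left subtree has 5 nodes {K, U, B, V, A}, right has 0 { }.
      Root V: left subtree has 3 nodes {K, U, B}, right has 1 {A}.
        Root U: left subtree has 1 node {K}, right has 1 {B}.
  Root S: left subtree has 2 nodes {J, G}, right has 1 {D}.
    Root J: left subtree has 0 nodes { }, right has 1 {G}.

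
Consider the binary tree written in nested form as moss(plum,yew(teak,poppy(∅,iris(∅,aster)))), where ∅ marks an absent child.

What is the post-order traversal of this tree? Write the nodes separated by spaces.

Post-order visits the left subtree, then the right subtree, then the node.
At moss: go left to plum.
  plum is a leaf — visit plum.
At moss: go right to yew.
  At yew: go left to teak.
    teak is a leaf — visit teak.
  At yew: go right to poppy.
    At poppy: no left child.
    At poppy: go right to iris.
      At iris: no left child.
      At iris: go right to aster.
        aster is a leaf — visit aster.
      Visit iris.
    Visit poppy.
  Visit yew.
Visit moss.

plum teak aster iris poppy yew moss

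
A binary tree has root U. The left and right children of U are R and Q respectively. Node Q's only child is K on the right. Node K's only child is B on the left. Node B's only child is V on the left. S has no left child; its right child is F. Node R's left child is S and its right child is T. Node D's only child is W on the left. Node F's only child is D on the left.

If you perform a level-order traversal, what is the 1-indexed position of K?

Level-order visits nodes level by level from the root, left to right within each level.
Level 0: U
Level 1: R, Q
Level 2: S, T, K
Level 3: F, B
Level 4: D, V
Level 5: W
Full level-order sequence: U, R, Q, S, T, K, F, B, D, V, W.

6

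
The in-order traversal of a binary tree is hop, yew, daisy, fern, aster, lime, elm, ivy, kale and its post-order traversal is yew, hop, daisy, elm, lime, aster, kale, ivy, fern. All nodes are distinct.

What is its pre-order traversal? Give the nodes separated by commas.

The last element of post-order is the root; it splits in-order into left and right subtrees.
Root fern: left subtree has 3 nodes {hop, yew, daisy}, right has 5 {aster, lime, elm, ivy, kale}.
  Root daisy: left subtree has 2 nodes {hop, yew}, right has 0 { }.
    Root hop: left subtree has 0 nodes { }, right has 1 {yew}.
  Root ivy: left subtree has 3 nodes {aster, lime, elm}, right has 1 {kale}.
    Root aster: left subtree has 0 nodes { }, right has 2 {lime, elm}.
      Root lime: left subtree has 0 nodes { }, right has 1 {elm}.

fern, daisy, hop, yew, ivy, aster, lime, elm, kale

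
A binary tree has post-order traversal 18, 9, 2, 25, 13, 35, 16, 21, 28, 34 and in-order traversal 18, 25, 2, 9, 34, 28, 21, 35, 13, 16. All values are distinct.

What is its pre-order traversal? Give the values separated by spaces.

34 25 18 2 9 28 21 16 35 13

The last element of post-order is the root; it splits in-order into left and right subtrees.
Root 34: left subtree has 4 nodes {18, 25, 2, 9}, right has 5 {28, 21, 35, 13, 16}.
  Root 25: left subtree has 1 node {18}, right has 2 {2, 9}.
    Root 2: left subtree has 0 nodes { }, right has 1 {9}.
  Root 28: left subtree has 0 nodes { }, right has 4 {21, 35, 13, 16}.
    Root 21: left subtree has 0 nodes { }, right has 3 {35, 13, 16}.
      Root 16: left subtree has 2 nodes {35, 13}, right has 0 { }.
        Root 35: left subtree has 0 nodes { }, right has 1 {13}.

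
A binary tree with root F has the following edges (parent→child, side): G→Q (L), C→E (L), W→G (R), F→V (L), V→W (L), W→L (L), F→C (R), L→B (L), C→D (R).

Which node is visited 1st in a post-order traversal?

Post-order visits the left subtree, then the right subtree, then the node.
At F: go left to V.
  At V: go left to W.
    At W: go left to L.
      At L: go left to B.
        B is a leaf — visit B.
      At L: no right child.
      Visit L.
    At W: go right to G.
      At G: go left to Q.
        Q is a leaf — visit Q.
      At G: no right child.
      Visit G.
    Visit W.
  At V: no right child.
  Visit V.
At F: go right to C.
  At C: go left to E.
    E is a leaf — visit E.
  At C: go right to D.
    D is a leaf — visit D.
  Visit C.
Visit F.
Full post-order sequence: B, L, Q, G, W, V, E, D, C, F.

B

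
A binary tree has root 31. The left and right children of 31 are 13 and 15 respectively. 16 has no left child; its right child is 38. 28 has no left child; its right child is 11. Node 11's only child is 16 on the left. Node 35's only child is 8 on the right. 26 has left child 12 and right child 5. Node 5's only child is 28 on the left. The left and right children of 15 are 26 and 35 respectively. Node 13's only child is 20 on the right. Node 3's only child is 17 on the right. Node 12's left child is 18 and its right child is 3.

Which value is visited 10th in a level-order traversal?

Level-order visits nodes level by level from the root, left to right within each level.
Level 0: 31
Level 1: 13, 15
Level 2: 20, 26, 35
Level 3: 12, 5, 8
Level 4: 18, 3, 28
Level 5: 17, 11
Level 6: 16
Level 7: 38
Full level-order sequence: 31, 13, 15, 20, 26, 35, 12, 5, 8, 18, 3, 28, 17, 11, 16, 38.

18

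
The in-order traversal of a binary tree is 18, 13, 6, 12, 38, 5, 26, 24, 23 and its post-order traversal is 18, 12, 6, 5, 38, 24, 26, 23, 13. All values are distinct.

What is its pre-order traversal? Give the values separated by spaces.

13 18 23 26 38 6 12 5 24

The last element of post-order is the root; it splits in-order into left and right subtrees.
Root 13: left subtree has 1 node {18}, right has 7 {6, 12, 38, 5, 26, 24, 23}.
  Root 23: left subtree has 6 nodes {6, 12, 38, 5, 26, 24}, right has 0 { }.
    Root 26: left subtree has 4 nodes {6, 12, 38, 5}, right has 1 {24}.
      Root 38: left subtree has 2 nodes {6, 12}, right has 1 {5}.
        Root 6: left subtree has 0 nodes { }, right has 1 {12}.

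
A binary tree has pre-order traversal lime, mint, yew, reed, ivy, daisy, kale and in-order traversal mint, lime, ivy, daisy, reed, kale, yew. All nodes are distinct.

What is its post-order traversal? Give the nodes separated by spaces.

mint daisy ivy kale reed yew lime

The first element of pre-order is the root; it splits in-order into left and right subtrees.
Root lime: left subtree has 1 node {mint}, right has 5 {ivy, daisy, reed, kale, yew}.
  Root yew: left subtree has 4 nodes {ivy, daisy, reed, kale}, right has 0 { }.
    Root reed: left subtree has 2 nodes {ivy, daisy}, right has 1 {kale}.
      Root ivy: left subtree has 0 nodes { }, right has 1 {daisy}.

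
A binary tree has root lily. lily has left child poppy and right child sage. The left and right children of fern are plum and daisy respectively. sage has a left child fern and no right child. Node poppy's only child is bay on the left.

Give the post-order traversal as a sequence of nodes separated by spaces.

Post-order visits the left subtree, then the right subtree, then the node.
At lily: go left to poppy.
  At poppy: go left to bay.
    bay is a leaf — visit bay.
  At poppy: no right child.
  Visit poppy.
At lily: go right to sage.
  At sage: go left to fern.
    At fern: go left to plum.
      plum is a leaf — visit plum.
    At fern: go right to daisy.
      daisy is a leaf — visit daisy.
    Visit fern.
  At sage: no right child.
  Visit sage.
Visit lily.

bay poppy plum daisy fern sage lily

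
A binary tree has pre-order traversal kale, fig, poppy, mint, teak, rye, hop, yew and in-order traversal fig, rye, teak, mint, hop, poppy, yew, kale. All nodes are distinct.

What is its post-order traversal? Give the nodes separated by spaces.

The first element of pre-order is the root; it splits in-order into left and right subtrees.
Root kale: left subtree has 7 nodes {fig, rye, teak, mint, hop, poppy, yew}, right has 0 { }.
  Root fig: left subtree has 0 nodes { }, right has 6 {rye, teak, mint, hop, poppy, yew}.
    Root poppy: left subtree has 4 nodes {rye, teak, mint, hop}, right has 1 {yew}.
      Root mint: left subtree has 2 nodes {rye, teak}, right has 1 {hop}.
        Root teak: left subtree has 1 node {rye}, right has 0 { }.

rye teak hop mint yew poppy fig kale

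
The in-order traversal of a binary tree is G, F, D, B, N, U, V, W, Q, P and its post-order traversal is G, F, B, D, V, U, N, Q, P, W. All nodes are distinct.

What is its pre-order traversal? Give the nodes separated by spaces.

W N D F G B U V P Q

The last element of post-order is the root; it splits in-order into left and right subtrees.
Root W: left subtree has 7 nodes {G, F, D, B, N, U, V}, right has 2 {Q, P}.
  Root N: left subtree has 4 nodes {G, F, D, B}, right has 2 {U, V}.
    Root D: left subtree has 2 nodes {G, F}, right has 1 {B}.
      Root F: left subtree has 1 node {G}, right has 0 { }.
    Root U: left subtree has 0 nodes { }, right has 1 {V}.
  Root P: left subtree has 1 node {Q}, right has 0 { }.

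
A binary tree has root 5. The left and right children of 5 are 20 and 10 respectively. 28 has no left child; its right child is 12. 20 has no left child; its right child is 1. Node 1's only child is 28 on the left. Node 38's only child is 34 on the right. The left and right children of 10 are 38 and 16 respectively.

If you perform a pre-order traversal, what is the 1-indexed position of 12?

Pre-order visits the node, then its left subtree, then its right subtree.
Visit 5.
At 5: go left to 20.
  Visit 20.
  At 20: no left child.
  At 20: go right to 1.
    Visit 1.
    At 1: go left to 28.
      Visit 28.
      At 28: no left child.
      At 28: go right to 12.
        12 is a leaf — visit 12.
    At 1: no right child.
At 5: go right to 10.
  Visit 10.
  At 10: go left to 38.
    Visit 38.
    At 38: no left child.
    At 38: go right to 34.
      34 is a leaf — visit 34.
  At 10: go right to 16.
    16 is a leaf — visit 16.
Full pre-order sequence: 5, 20, 1, 28, 12, 10, 38, 34, 16.

5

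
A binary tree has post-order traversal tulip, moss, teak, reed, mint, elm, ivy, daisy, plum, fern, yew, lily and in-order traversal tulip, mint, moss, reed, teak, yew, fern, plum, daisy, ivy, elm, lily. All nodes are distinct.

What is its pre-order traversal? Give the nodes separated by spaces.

The last element of post-order is the root; it splits in-order into left and right subtrees.
Root lily: left subtree has 11 nodes {tulip, mint, moss, reed, teak, yew, fern, plum, daisy, ivy, elm}, right has 0 { }.
  Root yew: left subtree has 5 nodes {tulip, mint, moss, reed, teak}, right has 5 {fern, plum, daisy, ivy, elm}.
    Root mint: left subtree has 1 node {tulip}, right has 3 {moss, reed, teak}.
      Root reed: left subtree has 1 node {moss}, right has 1 {teak}.
    Root fern: left subtree has 0 nodes { }, right has 4 {plum, daisy, ivy, elm}.
      Root plum: left subtree has 0 nodes { }, right has 3 {daisy, ivy, elm}.
        Root daisy: left subtree has 0 nodes { }, right has 2 {ivy, elm}.
          Root ivy: left subtree has 0 nodes { }, right has 1 {elm}.

lily yew mint tulip reed moss teak fern plum daisy ivy elm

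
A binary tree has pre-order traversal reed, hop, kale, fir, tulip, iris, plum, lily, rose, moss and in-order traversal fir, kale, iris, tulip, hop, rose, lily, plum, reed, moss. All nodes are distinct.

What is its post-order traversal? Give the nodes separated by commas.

fir, iris, tulip, kale, rose, lily, plum, hop, moss, reed

The first element of pre-order is the root; it splits in-order into left and right subtrees.
Root reed: left subtree has 8 nodes {fir, kale, iris, tulip, hop, rose, lily, plum}, right has 1 {moss}.
  Root hop: left subtree has 4 nodes {fir, kale, iris, tulip}, right has 3 {rose, lily, plum}.
    Root kale: left subtree has 1 node {fir}, right has 2 {iris, tulip}.
      Root tulip: left subtree has 1 node {iris}, right has 0 { }.
    Root plum: left subtree has 2 nodes {rose, lily}, right has 0 { }.
      Root lily: left subtree has 1 node {rose}, right has 0 { }.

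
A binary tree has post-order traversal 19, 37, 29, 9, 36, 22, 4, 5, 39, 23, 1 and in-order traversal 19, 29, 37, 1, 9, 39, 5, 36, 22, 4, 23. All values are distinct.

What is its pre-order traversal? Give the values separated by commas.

1, 29, 19, 37, 23, 39, 9, 5, 4, 22, 36

The last element of post-order is the root; it splits in-order into left and right subtrees.
Root 1: left subtree has 3 nodes {19, 29, 37}, right has 7 {9, 39, 5, 36, 22, 4, 23}.
  Root 29: left subtree has 1 node {19}, right has 1 {37}.
  Root 23: left subtree has 6 nodes {9, 39, 5, 36, 22, 4}, right has 0 { }.
    Root 39: left subtree has 1 node {9}, right has 4 {5, 36, 22, 4}.
      Root 5: left subtree has 0 nodes { }, right has 3 {36, 22, 4}.
        Root 4: left subtree has 2 nodes {36, 22}, right has 0 { }.
          Root 22: left subtree has 1 node {36}, right has 0 { }.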